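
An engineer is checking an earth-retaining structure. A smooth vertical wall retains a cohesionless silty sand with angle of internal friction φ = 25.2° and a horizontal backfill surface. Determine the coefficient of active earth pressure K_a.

K_a = tan²(45° − φ/2) = tan²(32.40°) = 0.4027.

0.403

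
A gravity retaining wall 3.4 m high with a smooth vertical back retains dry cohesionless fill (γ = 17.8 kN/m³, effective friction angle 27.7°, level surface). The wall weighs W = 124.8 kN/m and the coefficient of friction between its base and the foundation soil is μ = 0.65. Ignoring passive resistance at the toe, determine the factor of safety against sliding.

K_a = tan²(45° − 27.7°/2) = 0.3653.
P_a = ½K_aγH² = 0.5×0.3653×17.8×3.4² = 37.59 kN/m, acting at H/3 = 1.133 m above the base.
FS_sliding = μW / P_a = 0.65×124.8 / 37.59 = 2.158.

2.16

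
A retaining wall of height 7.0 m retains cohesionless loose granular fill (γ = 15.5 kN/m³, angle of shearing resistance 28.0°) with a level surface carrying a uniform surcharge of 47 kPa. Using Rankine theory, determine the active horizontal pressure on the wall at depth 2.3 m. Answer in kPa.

K_a = (1 − sin φ)/(1 + sin φ) = 0.3610.
σ_v = γz + q = 15.5 × 2.3 + 47 = 82.65 kPa.
σ_h = K_a σ_v = 0.3610 × 82.65 = 29.84 kPa.

29.8 kPa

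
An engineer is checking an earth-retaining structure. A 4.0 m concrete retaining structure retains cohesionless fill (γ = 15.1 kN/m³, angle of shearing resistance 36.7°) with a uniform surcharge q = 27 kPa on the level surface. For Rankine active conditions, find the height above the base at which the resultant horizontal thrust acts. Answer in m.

1.65 m

K_a = 0.2519.
Triangular part P₁ = ½K_aγH² = 30.42 at H/3 = 1.333 m; rectangular part P₂ = K_a q H = 27.20 at H/2 = 2.000 m.
ȳ = (P₁·1.333 + P₂·2.000)/(P₁+P₂) = 1.648 m.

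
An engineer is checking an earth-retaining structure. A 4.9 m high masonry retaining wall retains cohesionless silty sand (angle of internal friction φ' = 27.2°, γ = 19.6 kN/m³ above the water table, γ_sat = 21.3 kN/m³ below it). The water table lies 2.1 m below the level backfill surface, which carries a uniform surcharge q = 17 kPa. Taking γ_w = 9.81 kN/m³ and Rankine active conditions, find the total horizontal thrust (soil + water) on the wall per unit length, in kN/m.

K_a = tan²(45° − φ/2) = 0.3726.
γ' = 21.3 − 9.81 = 11.49 kN/m³. h₂ = H − d_w = 2.8 m.
σ'_h: at surface K_a·q = 6.334; at WT K_a(q+γd_w) = 21.67; at base K_a(q+γd_w+γ'h₂) = 33.66 kPa.
P₁ = ½(6.334+21.67)×2.1 = 29.40; P₂ = ½(21.67+33.66)×2.8 = 77.46; P_w = ½γ_w h₂² = 38.46.
Total = 29.40+77.46+38.46 = 145.3 kN/m.

145 kN/m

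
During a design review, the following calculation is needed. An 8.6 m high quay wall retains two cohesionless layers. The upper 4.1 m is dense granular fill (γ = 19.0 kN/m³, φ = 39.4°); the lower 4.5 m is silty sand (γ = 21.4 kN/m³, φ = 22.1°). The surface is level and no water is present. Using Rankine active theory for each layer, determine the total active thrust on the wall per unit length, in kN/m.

293 kN/m

K_a1 = tan²(45°−39.4°/2) = 0.2234; K_a2 = tan²(45°−22.1°/2) = 0.4533.
Layer 1: σ at base = K_a1 γ₁ h₁ = 17.41 kPa; P₁ = ½×17.41×4.1 = 35.68.
Layer 2: σ_v at top = γ₁h₁ = 77.90; σ_h top = K_a2×77.90 = 35.31; σ_h base = K_a2×(77.90+21.4×4.5) = 78.96.
P₂ = ½(35.31+78.96)×4.5 = 257.1. Total P_a = 35.68+257.1 = 292.8 kN/m.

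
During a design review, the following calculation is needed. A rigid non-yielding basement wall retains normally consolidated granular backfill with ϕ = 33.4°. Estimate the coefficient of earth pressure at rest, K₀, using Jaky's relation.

0.450

K₀ = 1 − sin φ' = 1 − sin 33.4° = 0.4495.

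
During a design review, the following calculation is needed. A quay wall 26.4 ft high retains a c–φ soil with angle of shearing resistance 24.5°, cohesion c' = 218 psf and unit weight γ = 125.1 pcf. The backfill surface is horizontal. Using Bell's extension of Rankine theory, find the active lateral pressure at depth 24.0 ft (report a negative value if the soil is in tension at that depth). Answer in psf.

K_a = (1 − sin φ)/(1 + sin φ) = 0.4137.
σ_a = K_a γ z − 2c√K_a = 0.4137×125.1×24.0 − 2×218×0.6432 = 961.8 psf.

962 psf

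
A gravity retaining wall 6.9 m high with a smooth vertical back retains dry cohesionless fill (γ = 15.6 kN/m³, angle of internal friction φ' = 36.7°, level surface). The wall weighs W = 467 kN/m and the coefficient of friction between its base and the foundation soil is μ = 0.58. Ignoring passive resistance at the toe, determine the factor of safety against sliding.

2.90

K_a = tan²(45° − 36.7°/2) = 0.2519.
P_a = ½K_aγH² = 0.5×0.2519×15.6×6.9² = 93.53 kN/m, acting at H/3 = 2.300 m above the base.
FS_sliding = μW / P_a = 0.58×467 / 93.53 = 2.896.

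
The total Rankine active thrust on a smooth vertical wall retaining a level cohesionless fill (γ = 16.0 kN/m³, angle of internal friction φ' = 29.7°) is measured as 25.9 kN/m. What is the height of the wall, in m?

3.10 m

K_a = 0.3374. P_a = ½ K_a γ H² ⇒ H = √(2P_a/(K_a γ)).
H = √(2×25.9/(0.3374×16.0)) = 3.098 m.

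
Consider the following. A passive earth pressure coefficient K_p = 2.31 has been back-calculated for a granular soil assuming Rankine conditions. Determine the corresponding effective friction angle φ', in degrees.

23.3°

K_p = (1+sin φ)/(1−sin φ) ⇒ sin φ = (K_p − 1)/(K_p + 1) = 0.3958.
φ = arcsin(0.3958) = 23.31°.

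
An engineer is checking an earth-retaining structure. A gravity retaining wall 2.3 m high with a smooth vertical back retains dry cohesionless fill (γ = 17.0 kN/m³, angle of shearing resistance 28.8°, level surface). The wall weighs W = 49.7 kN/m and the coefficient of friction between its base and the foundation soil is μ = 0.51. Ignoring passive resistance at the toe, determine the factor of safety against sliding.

1.61

K_a = tan²(45° − 28.8°/2) = 0.3498.
P_a = ½K_aγH² = 0.5×0.3498×17.0×2.3² = 15.73 kN/m, acting at H/3 = 0.7667 m above the base.
FS_sliding = μW / P_a = 0.51×49.7 / 15.73 = 1.612.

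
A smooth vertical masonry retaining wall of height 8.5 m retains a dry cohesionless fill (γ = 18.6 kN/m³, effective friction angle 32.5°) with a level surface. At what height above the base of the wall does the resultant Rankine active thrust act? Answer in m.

2.83 m

K_a = 0.3010.
The pressure distribution is triangular, so the resultant acts at H/3 above the base = 8.5/3 = 2.833 m.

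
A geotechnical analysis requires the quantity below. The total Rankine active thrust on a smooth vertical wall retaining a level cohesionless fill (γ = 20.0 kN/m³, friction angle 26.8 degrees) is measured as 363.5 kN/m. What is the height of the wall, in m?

K_a = 0.3785. P_a = ½ K_a γ H² ⇒ H = √(2P_a/(K_a γ)).
H = √(2×363.5/(0.3785×20.0)) = 9.800 m.

9.80 m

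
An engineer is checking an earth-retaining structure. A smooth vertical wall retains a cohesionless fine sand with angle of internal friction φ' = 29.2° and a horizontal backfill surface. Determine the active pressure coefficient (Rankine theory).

K_a = tan²(45° − φ/2) = tan²(30.40°) = 0.3442.

0.344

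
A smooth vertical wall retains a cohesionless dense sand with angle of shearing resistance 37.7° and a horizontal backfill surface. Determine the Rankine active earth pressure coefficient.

K_a = (1 − sin φ)/(1 + sin φ) = (1 − sin 37.7°)/(1 + sin 37.7°) = 0.2411.

0.241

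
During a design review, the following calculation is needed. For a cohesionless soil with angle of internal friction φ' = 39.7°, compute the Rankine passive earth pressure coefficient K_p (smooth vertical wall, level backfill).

4.54

K_p = (1 + sin φ)/(1 − sin φ) = tan²(45° + 39.7°/2) = 4.537.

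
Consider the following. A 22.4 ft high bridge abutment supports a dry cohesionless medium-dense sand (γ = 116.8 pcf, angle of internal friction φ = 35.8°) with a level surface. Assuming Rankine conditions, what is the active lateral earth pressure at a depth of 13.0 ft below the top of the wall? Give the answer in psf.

398 psf

K_a = (1 − sin φ)/(1 + sin φ) = 0.2619.
σ_h = K_a γ z = 0.2619 × 116.8 × 13.0 = 397.6 psf.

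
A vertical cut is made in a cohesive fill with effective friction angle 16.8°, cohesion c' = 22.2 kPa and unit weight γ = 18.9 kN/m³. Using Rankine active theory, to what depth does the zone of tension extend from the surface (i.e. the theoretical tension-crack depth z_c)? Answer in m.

3.16 m

K_a = tan²(45° − 16.8°/2) = 0.5516; √K_a = 0.7427.
The active pressure is zero where K_a γ z = 2c√K_a, so z_c = 2c/(γ√K_a) = 2×22.2/(18.9×0.7427) = 3.163 m.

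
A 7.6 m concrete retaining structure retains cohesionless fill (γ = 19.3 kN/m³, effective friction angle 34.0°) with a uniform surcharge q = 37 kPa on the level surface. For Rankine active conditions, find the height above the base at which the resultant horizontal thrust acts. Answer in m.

K_a = 0.2827.
Triangular part P₁ = ½K_aγH² = 157.6 at H/3 = 2.533 m; rectangular part P₂ = K_a q H = 79.50 at H/2 = 3.800 m.
ȳ = (P₁·2.533 + P₂·3.800)/(P₁+P₂) = 2.958 m.

2.96 m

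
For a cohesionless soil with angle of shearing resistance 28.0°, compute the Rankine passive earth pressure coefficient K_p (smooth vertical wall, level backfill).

2.77

K_p = (1 + sin φ)/(1 − sin φ) = tan²(45° + 28.0°/2) = 2.770.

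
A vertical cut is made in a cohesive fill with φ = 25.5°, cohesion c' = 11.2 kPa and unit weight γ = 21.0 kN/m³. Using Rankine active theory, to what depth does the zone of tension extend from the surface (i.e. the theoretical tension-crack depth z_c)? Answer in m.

K_a = tan²(45° − 25.5°/2) = 0.3981; √K_a = 0.6310.
The active pressure is zero where K_a γ z = 2c√K_a, so z_c = 2c/(γ√K_a) = 2×11.2/(21.0×0.6310) = 1.691 m.

1.69 m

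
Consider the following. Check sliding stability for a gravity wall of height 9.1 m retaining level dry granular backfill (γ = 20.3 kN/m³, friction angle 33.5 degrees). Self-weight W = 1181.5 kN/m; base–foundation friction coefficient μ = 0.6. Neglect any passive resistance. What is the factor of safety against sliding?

K_a = tan²(45° − 33.5°/2) = 0.2887.
P_a = ½K_aγH² = 0.5×0.2887×20.3×9.1² = 242.7 kN/m, acting at H/3 = 3.033 m above the base.
FS_sliding = μW / P_a = 0.6×1181.5 / 242.7 = 2.921.

2.92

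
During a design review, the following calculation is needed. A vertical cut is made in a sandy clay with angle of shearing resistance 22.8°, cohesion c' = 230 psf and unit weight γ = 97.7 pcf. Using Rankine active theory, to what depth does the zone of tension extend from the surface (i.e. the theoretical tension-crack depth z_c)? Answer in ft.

K_a = tan²(45° − 22.8°/2) = 0.4414; √K_a = 0.6644.
The active pressure is zero where K_a γ z = 2c√K_a, so z_c = 2c/(γ√K_a) = 2×230/(97.7×0.6644) = 7.087 ft.

7.09 ft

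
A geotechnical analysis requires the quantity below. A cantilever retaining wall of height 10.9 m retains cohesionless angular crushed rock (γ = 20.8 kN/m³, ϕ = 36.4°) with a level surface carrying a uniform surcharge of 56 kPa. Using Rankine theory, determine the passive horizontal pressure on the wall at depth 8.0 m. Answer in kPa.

872 kPa

K_p = (1 + sin φ)/(1 − sin φ) = 3.919.
σ_v = γz + q = 20.8 × 8.0 + 56 = 222.4 kPa.
σ_h = K_p σ_v = 3.919 × 222.4 = 871.6 kPa.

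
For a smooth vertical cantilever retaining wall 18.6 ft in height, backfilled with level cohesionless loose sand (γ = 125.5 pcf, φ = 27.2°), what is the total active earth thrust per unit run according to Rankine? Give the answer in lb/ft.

8090 lb/ft

K_a = tan²(45° − φ/2) = 0.3726.
P_a = ½ K_a γ H² = 0.5 × 0.3726 × 125.5 × 18.6² = 8089 lb/ft.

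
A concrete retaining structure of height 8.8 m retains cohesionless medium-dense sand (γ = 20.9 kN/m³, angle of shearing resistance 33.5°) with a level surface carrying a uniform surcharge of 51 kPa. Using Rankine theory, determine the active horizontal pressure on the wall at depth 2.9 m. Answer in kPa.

32.2 kPa

K_a = (1 − sin φ)/(1 + sin φ) = 0.2887.
σ_v = γz + q = 20.9 × 2.9 + 51 = 111.6 kPa.
σ_h = K_a σ_v = 0.2887 × 111.6 = 32.22 kPa.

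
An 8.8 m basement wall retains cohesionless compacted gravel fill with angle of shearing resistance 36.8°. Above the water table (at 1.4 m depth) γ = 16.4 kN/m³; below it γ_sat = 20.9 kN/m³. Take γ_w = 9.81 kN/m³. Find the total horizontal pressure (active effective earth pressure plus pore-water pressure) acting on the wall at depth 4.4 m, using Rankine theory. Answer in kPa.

43.5 kPa

K_a = (1 − sin φ)/(1 + sin φ) = 0.2508.
γ' = 20.9 − 9.81 = 11.09 kN/m³.
Effective vertical stress at 4.4 m: σ'_v = 16.4×1.4 + 11.09×3.00 = 56.23 kPa.
σ'_h = K_a σ'_v = 0.2508 × 56.23 = 14.10 kPa; u = γ_w × 3.00 = 29.43 kPa.
Total σ_h = 14.10 + 29.43 = 43.53 kPa.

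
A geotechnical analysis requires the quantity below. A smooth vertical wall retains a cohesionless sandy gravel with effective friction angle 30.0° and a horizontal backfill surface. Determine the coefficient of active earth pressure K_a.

K_a = (1 − sin φ)/(1 + sin φ) = (1 − sin 30.0°)/(1 + sin 30.0°) = 0.3333.

0.333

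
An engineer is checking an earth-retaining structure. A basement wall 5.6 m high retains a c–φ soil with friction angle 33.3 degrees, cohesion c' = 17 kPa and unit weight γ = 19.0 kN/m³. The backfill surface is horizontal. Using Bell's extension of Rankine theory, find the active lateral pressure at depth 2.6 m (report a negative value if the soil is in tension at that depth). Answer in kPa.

K_a = (1 − sin φ)/(1 + sin φ) = 0.2911.
σ_a = K_a γ z − 2c√K_a = 0.2911×19.0×2.6 − 2×17×0.5396 = -3.963 kPa.

-3.96 kPa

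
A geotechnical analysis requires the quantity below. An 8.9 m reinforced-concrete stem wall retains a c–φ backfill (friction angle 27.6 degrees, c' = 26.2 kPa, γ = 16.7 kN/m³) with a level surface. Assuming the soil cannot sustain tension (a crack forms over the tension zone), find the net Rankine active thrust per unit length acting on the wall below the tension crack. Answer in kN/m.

K_a = 0.3668; √K_a = 0.6056.
Tension-crack depth z_c = 2c/(γ√K_a) = 2×26.2/(16.7×0.6056) = 5.181 m.
σ_a at base = K_a γ H − 2c√K_a = 0.3668×16.7×8.9 − 2×26.2×0.6056 = 22.78 kPa.
P_a = ½ × 22.78 × (H − z_c) = 0.5×22.78×3.719 = 42.36 kN/m.

42.4 kN/m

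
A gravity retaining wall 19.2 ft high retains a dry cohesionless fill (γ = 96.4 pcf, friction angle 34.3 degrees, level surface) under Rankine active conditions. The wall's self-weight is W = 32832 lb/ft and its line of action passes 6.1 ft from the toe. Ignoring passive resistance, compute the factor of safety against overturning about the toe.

K_a = tan²(45° − 34.3°/2) = 0.2792.
P_a = ½K_aγH² = 0.5×0.2792×96.4×19.2² = 4960 lb/ft, acting at H/3 = 6.400 ft above the base.
Overturning moment M_o = P_a × H/3 = 4960 × 6.400 = 31750.
Resisting moment M_r = W × 6.1 = 32832 × 6.1 = 200300.
FS_overturning = M_r/M_o = 200300/31750 = 6.309.

6.31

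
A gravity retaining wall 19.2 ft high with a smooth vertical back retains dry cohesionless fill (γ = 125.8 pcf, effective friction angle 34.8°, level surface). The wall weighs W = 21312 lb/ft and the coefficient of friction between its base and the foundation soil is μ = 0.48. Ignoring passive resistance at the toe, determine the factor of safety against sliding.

1.61

K_a = tan²(45° − 34.8°/2) = 0.2733.
P_a = ½K_aγH² = 0.5×0.2733×125.8×19.2² = 6337 lb/ft, acting at H/3 = 6.400 ft above the base.
FS_sliding = μW / P_a = 0.48×21312 / 6337 = 1.614.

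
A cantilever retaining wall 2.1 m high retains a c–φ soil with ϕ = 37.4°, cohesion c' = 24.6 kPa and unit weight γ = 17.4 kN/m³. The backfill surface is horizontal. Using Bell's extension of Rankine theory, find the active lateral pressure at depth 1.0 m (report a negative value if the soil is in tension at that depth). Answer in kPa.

K_a = (1 − sin φ)/(1 + sin φ) = 0.2443.
σ_a = K_a γ z − 2c√K_a = 0.2443×17.4×1.0 − 2×24.6×0.4942 = -20.07 kPa.

-20.1 kPa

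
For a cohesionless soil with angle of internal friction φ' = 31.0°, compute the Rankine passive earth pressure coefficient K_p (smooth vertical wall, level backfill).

K_p = (1 + sin φ)/(1 − sin φ) = tan²(45° + 31.0°/2) = 3.124.

3.12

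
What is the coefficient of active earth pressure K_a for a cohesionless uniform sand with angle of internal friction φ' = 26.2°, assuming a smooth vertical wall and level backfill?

0.387

K_a = (1 − sin φ)/(1 + sin φ) = (1 − sin 26.2°)/(1 + sin 26.2°) = 0.3874.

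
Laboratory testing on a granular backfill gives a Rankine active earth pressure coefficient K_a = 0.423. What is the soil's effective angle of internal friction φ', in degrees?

23.9°

K_a = tan²(45° − φ/2) ⇒ 45° − φ/2 = arctan(√0.423) = 33.04°.
φ = 2(45° − 33.04°) = 23.92°.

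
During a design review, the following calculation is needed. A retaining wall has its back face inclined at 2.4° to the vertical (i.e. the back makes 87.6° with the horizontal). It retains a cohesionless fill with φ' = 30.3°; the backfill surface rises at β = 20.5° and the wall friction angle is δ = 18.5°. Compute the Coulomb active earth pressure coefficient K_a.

0.440

K_a = sin²(α+φ) / [sin²α · sin(α−δ) · (1 + √{sin(φ+δ)sin(φ−β) / (sin(α−δ)sin(α+β))})²].
With α = 87.6°, φ = 30.3°, δ = 18.5°, β = 20.5°: K_a = 0.4399.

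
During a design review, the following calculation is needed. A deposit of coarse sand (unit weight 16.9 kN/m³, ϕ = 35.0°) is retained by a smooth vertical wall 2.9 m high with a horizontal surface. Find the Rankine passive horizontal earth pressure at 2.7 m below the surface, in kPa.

168 kPa

K_p = (1 + sin φ)/(1 − sin φ) = 3.690.
σ_h = K_p γ z = 3.690 × 16.9 × 2.7 = 168.4 kPa.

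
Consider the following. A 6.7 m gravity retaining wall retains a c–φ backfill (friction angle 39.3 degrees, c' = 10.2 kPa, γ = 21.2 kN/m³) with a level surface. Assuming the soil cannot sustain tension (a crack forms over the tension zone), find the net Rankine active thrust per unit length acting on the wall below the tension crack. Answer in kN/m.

51.9 kN/m

K_a = 0.2245; √K_a = 0.4738.
Tension-crack depth z_c = 2c/(γ√K_a) = 2×10.2/(21.2×0.4738) = 2.031 m.
σ_a at base = K_a γ H − 2c√K_a = 0.2245×21.2×6.7 − 2×10.2×0.4738 = 22.22 kPa.
P_a = ½ × 22.22 × (H − z_c) = 0.5×22.22×4.669 = 51.86 kN/m.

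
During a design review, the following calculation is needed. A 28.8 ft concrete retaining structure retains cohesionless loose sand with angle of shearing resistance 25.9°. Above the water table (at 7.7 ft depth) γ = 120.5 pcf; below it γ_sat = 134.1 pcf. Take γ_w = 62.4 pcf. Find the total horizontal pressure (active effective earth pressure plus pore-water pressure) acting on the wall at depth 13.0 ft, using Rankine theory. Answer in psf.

843 psf

K_a = (1 − sin φ)/(1 + sin φ) = 0.3920.
γ' = 134.1 − 62.4 = 71.70 pcf.
Effective vertical stress at 13.0 ft: σ'_v = 120.5×7.7 + 71.70×5.30 = 1308 psf.
σ'_h = K_a σ'_v = 0.3920 × 1308 = 512.7 psf; u = γ_w × 5.30 = 330.7 psf.
Total σ_h = 512.7 + 330.7 = 843.4 psf.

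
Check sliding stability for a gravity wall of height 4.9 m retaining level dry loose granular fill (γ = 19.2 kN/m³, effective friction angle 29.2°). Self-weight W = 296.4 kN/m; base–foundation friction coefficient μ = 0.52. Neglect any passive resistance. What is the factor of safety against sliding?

1.94

K_a = tan²(45° − 29.2°/2) = 0.3442.
P_a = ½K_aγH² = 0.5×0.3442×19.2×4.9² = 79.34 kN/m, acting at H/3 = 1.633 m above the base.
FS_sliding = μW / P_a = 0.52×296.4 / 79.34 = 1.943.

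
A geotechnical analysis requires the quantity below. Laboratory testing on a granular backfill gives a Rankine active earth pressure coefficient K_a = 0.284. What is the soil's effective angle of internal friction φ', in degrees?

33.9°

K_a = tan²(45° − φ/2) ⇒ 45° − φ/2 = arctan(√0.284) = 28.05°.
φ = 2(45° − 28.05°) = 33.89°.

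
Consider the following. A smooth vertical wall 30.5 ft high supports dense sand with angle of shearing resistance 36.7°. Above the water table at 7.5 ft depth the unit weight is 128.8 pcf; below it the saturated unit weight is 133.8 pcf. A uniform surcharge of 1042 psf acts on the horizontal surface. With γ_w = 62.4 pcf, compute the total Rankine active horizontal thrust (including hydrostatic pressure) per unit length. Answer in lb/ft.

35800 lb/ft

K_a = tan²(45° − φ/2) = 0.2519.
γ' = 133.8 − 62.4 = 71.40 pcf. h₂ = H − d_w = 23.0 ft.
σ'_h: at surface K_a·q = 262.4; at WT K_a(q+γd_w) = 505.7; at base K_a(q+γd_w+γ'h₂) = 919.3 psf.
P₁ = ½(262.4+505.7)×7.5 = 2881; P₂ = ½(505.7+919.3)×23.0 = 16390; P_w = ½γ_w h₂² = 16500.
Total = 2881+16390+16500 = 35770 lb/ft.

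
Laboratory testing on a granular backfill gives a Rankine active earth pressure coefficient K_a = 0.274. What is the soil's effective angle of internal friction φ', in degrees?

K_a = tan²(45° − φ/2) ⇒ 45° − φ/2 = arctan(√0.274) = 27.63°.
φ = 2(45° − 27.63°) = 34.74°.

34.7°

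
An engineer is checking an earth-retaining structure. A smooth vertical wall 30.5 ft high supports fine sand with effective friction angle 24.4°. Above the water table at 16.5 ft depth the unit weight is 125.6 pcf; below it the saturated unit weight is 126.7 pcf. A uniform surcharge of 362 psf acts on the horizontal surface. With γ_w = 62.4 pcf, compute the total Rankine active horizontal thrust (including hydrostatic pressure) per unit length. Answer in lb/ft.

K_a = tan²(45° − φ/2) = 0.4153.
γ' = 126.7 − 62.4 = 64.30 pcf. h₂ = H − d_w = 14.0 ft.
σ'_h: at surface K_a·q = 150.3; at WT K_a(q+γd_w) = 1011; at base K_a(q+γd_w+γ'h₂) = 1385 psf.
P₁ = ½(150.3+1011)×16.5 = 9582; P₂ = ½(1011+1385)×14.0 = 16770; P_w = ½γ_w h₂² = 6115.
Total = 9582+16770+6115 = 32470 lb/ft.

32500 lb/ft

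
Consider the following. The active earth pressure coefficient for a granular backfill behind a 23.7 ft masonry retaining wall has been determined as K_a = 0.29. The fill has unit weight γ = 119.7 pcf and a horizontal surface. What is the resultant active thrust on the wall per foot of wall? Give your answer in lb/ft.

P = ½ K_a γ H² = 0.5 × 0.29 × 119.7 × 23.7² = 9749 lb/ft.

9750 lb/ft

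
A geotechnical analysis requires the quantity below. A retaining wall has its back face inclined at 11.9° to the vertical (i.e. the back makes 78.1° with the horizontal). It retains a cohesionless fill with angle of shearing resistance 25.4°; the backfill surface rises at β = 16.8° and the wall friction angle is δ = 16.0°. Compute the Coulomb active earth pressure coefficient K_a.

0.627

K_a = sin²(α+φ) / [sin²α · sin(α−δ) · (1 + √{sin(φ+δ)sin(φ−β) / (sin(α−δ)sin(α+β))})²].
With α = 78.1°, φ = 25.4°, δ = 16.0°, β = 16.8°: K_a = 0.6268.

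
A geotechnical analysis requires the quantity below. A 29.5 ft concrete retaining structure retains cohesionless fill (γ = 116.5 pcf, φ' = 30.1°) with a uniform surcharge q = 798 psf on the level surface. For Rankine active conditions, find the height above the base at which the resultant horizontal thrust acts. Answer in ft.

K_a = 0.3320.
Triangular part P₁ = ½K_aγH² = 16830 at H/3 = 9.833 ft; rectangular part P₂ = K_a q H = 7815 at H/2 = 14.75 ft.
ȳ = (P₁·9.833 + P₂·14.75)/(P₁+P₂) = 11.39 ft.

11.4 ft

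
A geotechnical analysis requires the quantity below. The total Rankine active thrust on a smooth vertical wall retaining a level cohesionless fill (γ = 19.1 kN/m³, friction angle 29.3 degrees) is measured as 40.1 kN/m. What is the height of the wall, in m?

3.50 m

K_a = 0.3428. P_a = ½ K_a γ H² ⇒ H = √(2P_a/(K_a γ)).
H = √(2×40.1/(0.3428×19.1)) = 3.500 m.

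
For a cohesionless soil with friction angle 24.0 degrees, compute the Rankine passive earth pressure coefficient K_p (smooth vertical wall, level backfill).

K_p = (1 + sin φ)/(1 − sin φ) = tan²(45° + 24.0°/2) = 2.371.

2.37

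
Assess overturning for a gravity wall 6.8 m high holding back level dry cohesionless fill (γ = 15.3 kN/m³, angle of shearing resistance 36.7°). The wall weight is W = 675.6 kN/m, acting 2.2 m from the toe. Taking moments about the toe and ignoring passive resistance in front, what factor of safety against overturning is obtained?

7.36

K_a = tan²(45° − 36.7°/2) = 0.2519.
P_a = ½K_aγH² = 0.5×0.2519×15.3×6.8² = 89.09 kN/m, acting at H/3 = 2.267 m above the base.
Overturning moment M_o = P_a × H/3 = 89.09 × 2.267 = 201.9.
Resisting moment M_r = W × 2.2 = 675.6 × 2.2 = 1486.
FS_overturning = M_r/M_o = 1486/201.9 = 7.360.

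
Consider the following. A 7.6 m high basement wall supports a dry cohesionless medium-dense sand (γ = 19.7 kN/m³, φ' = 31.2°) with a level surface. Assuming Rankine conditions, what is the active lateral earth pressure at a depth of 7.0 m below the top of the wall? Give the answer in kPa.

K_a = (1 − sin φ)/(1 + sin φ) = 0.3175.
σ_h = K_a γ z = 0.3175 × 19.7 × 7.0 = 43.78 kPa.

43.8 kPa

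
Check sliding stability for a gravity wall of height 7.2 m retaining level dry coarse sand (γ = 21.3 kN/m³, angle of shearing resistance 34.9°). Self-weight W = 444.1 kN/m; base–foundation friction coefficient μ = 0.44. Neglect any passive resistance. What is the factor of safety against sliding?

K_a = tan²(45° − 34.9°/2) = 0.2721.
P_a = ½K_aγH² = 0.5×0.2721×21.3×7.2² = 150.3 kN/m, acting at H/3 = 2.400 m above the base.
FS_sliding = μW / P_a = 0.44×444.1 / 150.3 = 1.301.

1.30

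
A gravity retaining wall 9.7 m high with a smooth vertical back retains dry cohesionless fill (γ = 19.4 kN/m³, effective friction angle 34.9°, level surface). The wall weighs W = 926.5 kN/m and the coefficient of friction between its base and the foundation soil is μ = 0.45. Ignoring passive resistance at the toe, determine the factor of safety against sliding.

K_a = tan²(45° − 34.9°/2) = 0.2721.
P_a = ½K_aγH² = 0.5×0.2721×19.4×9.7² = 248.4 kN/m, acting at H/3 = 3.233 m above the base.
FS_sliding = μW / P_a = 0.45×926.5 / 248.4 = 1.679.

1.68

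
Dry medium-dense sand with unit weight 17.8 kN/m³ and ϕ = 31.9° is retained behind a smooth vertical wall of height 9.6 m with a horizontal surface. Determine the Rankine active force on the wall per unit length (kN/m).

K_a = tan²(45° − φ/2) = 0.3085.
P_a = ½ K_a γ H² = 0.5 × 0.3085 × 17.8 × 9.6² = 253.1 kN/m.

253 kN/m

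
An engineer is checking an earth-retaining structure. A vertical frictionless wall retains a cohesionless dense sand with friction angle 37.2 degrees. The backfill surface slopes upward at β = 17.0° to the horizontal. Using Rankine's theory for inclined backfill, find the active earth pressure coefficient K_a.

0.275

K_a = cos β · (cos β − √(cos²β − cos²φ)) / (cos β + √(cos²β − cos²φ)).
cos β = 0.9563, cos φ = 0.7965, √(cos²β − cos²φ) = 0.5292.
K_a = 0.9563 × (0.9563 − 0.5292)/(0.9563 + 0.5292) = 0.2749.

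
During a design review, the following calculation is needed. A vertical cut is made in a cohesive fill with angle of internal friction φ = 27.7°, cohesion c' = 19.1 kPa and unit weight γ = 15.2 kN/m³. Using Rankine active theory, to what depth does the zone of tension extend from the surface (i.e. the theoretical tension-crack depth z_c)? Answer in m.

K_a = tan²(45° − 27.7°/2) = 0.3653; √K_a = 0.6044.
The active pressure is zero where K_a γ z = 2c√K_a, so z_c = 2c/(γ√K_a) = 2×19.1/(15.2×0.6044) = 4.158 m.

4.16 m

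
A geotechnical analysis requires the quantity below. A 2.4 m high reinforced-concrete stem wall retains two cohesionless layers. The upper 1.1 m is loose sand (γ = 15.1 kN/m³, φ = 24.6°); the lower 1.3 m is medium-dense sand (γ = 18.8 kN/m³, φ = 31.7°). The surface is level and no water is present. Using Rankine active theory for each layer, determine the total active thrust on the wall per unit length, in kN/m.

15.4 kN/m

K_a1 = tan²(45°−24.6°/2) = 0.4121; K_a2 = tan²(45°−31.7°/2) = 0.3111.
Layer 1: σ at base = K_a1 γ₁ h₁ = 6.846 kPa; P₁ = ½×6.846×1.1 = 3.765.
Layer 2: σ_v at top = γ₁h₁ = 16.61; σ_h top = K_a2×16.61 = 5.167; σ_h base = K_a2×(16.61+18.8×1.3) = 12.77.
P₂ = ½(5.167+12.77)×1.3 = 11.66. Total P_a = 3.765+11.66 = 15.42 kN/m.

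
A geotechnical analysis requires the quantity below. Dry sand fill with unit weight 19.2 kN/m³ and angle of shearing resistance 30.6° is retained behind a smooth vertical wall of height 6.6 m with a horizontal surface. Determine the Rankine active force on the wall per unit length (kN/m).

K_a = tan²(45° − φ/2) = 0.3253.
P_a = ½ K_a γ H² = 0.5 × 0.3253 × 19.2 × 6.6² = 136.1 kN/m.

136 kN/m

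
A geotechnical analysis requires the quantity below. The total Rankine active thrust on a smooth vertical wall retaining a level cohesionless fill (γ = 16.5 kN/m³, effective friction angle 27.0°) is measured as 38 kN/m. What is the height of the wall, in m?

K_a = 0.3755. P_a = ½ K_a γ H² ⇒ H = √(2P_a/(K_a γ)).
H = √(2×38/(0.3755×16.5)) = 3.502 m.

3.50 m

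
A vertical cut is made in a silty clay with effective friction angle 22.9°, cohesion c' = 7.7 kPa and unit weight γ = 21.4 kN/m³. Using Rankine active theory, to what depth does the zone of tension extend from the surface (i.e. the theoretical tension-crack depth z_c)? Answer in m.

1.09 m

K_a = tan²(45° − 22.9°/2) = 0.4398; √K_a = 0.6631.
The active pressure is zero where K_a γ z = 2c√K_a, so z_c = 2c/(γ√K_a) = 2×7.7/(21.4×0.6631) = 1.085 m.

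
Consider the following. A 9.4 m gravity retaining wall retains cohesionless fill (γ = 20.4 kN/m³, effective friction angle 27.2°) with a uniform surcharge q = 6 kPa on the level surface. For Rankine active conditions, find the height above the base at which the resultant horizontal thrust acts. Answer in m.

3.23 m

K_a = 0.3726.
Triangular part P₁ = ½K_aγH² = 335.8 at H/3 = 3.133 m; rectangular part P₂ = K_a q H = 21.01 at H/2 = 4.700 m.
ȳ = (P₁·3.133 + P₂·4.700)/(P₁+P₂) = 3.226 m.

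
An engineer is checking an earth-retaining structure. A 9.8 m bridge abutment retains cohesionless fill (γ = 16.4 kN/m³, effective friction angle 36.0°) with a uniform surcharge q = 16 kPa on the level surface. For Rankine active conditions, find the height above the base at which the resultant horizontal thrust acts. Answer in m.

K_a = 0.2596.
Triangular part P₁ = ½K_aγH² = 204.5 at H/3 = 3.267 m; rectangular part P₂ = K_a q H = 40.71 at H/2 = 4.900 m.
ȳ = (P₁·3.267 + P₂·4.900)/(P₁+P₂) = 3.538 m.

3.54 m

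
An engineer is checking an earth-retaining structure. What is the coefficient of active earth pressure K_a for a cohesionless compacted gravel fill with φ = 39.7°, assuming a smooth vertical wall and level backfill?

0.220

K_a = tan²(45° − φ/2) = tan²(25.15°) = 0.2204.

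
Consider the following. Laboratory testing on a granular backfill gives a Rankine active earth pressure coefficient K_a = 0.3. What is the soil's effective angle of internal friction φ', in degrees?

K_a = tan²(45° − φ/2) ⇒ 45° − φ/2 = arctan(√0.3) = 28.71°.
φ = 2(45° − 28.71°) = 32.58°.

32.6°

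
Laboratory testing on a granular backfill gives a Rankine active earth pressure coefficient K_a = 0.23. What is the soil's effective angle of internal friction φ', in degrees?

38.8°

K_a = tan²(45° − φ/2) ⇒ 45° − φ/2 = arctan(√0.23) = 25.62°.
φ = 2(45° − 25.62°) = 38.76°.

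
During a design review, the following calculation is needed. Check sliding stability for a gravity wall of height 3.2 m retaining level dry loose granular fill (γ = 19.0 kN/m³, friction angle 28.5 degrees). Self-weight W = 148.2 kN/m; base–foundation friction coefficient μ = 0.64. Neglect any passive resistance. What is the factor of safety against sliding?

K_a = tan²(45° − 28.5°/2) = 0.3540.
P_a = ½K_aγH² = 0.5×0.3540×19.0×3.2² = 34.43 kN/m, acting at H/3 = 1.067 m above the base.
FS_sliding = μW / P_a = 0.64×148.2 / 34.43 = 2.755.

2.75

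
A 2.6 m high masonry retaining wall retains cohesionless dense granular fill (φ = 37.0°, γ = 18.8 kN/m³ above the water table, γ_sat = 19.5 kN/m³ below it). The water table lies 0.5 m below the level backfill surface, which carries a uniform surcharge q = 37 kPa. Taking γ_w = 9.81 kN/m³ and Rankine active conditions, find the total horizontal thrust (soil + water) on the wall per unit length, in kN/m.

56.3 kN/m

K_a = tan²(45° − φ/2) = 0.2486.
γ' = 19.5 − 9.81 = 9.690 kN/m³. h₂ = H − d_w = 2.1 m.
σ'_h: at surface K_a·q = 9.198; at WT K_a(q+γd_w) = 11.53; at base K_a(q+γd_w+γ'h₂) = 16.59 kPa.
P₁ = ½(9.198+11.53)×0.5 = 5.183; P₂ = ½(11.53+16.59)×2.1 = 29.53; P_w = ½γ_w h₂² = 21.63.
Total = 5.183+29.53+21.63 = 56.35 kN/m.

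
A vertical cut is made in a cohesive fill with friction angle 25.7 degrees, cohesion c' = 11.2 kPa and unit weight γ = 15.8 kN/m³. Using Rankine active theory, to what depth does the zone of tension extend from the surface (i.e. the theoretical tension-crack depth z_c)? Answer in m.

K_a = tan²(45° − 25.7°/2) = 0.3950; √K_a = 0.6285.
The active pressure is zero where K_a γ z = 2c√K_a, so z_c = 2c/(γ√K_a) = 2×11.2/(15.8×0.6285) = 2.256 m.

2.26 m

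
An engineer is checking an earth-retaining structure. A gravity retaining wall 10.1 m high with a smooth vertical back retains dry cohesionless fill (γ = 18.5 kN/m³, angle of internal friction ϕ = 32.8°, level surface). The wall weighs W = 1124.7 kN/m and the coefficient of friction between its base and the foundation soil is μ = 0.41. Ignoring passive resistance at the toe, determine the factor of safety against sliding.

K_a = tan²(45° − 32.8°/2) = 0.2973.
P_a = ½K_aγH² = 0.5×0.2973×18.5×10.1² = 280.5 kN/m, acting at H/3 = 3.367 m above the base.
FS_sliding = μW / P_a = 0.41×1124.7 / 280.5 = 1.644.

1.64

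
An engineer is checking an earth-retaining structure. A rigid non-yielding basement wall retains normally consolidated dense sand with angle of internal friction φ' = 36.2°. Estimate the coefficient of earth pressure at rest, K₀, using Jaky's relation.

K₀ = 1 − sin φ' = 1 − sin 36.2° = 0.4094.

0.409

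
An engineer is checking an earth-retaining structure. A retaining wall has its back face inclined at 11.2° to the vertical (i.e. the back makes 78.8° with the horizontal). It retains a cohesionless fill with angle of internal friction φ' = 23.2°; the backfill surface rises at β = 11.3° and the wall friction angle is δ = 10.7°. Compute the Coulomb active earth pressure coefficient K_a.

0.586

K_a = sin²(α+φ) / [sin²α · sin(α−δ) · (1 + √{sin(φ+δ)sin(φ−β) / (sin(α−δ)sin(α+β))})²].
With α = 78.8°, φ = 23.2°, δ = 10.7°, β = 11.3°: K_a = 0.5862.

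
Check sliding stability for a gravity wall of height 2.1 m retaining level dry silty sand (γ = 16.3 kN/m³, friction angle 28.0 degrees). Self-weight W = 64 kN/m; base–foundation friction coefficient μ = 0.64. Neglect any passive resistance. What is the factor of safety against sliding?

K_a = tan²(45° − 28.0°/2) = 0.3610.
P_a = ½K_aγH² = 0.5×0.3610×16.3×2.1² = 12.98 kN/m, acting at H/3 = 0.7000 m above the base.
FS_sliding = μW / P_a = 0.64×64 / 12.98 = 3.157.

3.16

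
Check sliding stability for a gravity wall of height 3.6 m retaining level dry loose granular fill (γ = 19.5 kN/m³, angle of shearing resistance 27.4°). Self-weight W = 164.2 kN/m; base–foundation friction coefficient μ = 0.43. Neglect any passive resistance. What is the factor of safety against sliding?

K_a = tan²(45° − 27.4°/2) = 0.3697.
P_a = ½K_aγH² = 0.5×0.3697×19.5×3.6² = 46.71 kN/m, acting at H/3 = 1.200 m above the base.
FS_sliding = μW / P_a = 0.43×164.2 / 46.71 = 1.512.

1.51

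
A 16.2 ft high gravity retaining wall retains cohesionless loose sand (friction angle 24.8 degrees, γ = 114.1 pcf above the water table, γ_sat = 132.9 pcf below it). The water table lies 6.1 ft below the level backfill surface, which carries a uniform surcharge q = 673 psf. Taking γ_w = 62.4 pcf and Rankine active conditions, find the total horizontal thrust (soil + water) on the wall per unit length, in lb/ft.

12900 lb/ft

K_a = tan²(45° − φ/2) = 0.4090.
γ' = 132.9 − 62.4 = 70.50 pcf. h₂ = H − d_w = 10.1 ft.
σ'_h: at surface K_a·q = 275.3; at WT K_a(q+γd_w) = 559.9; at base K_a(q+γd_w+γ'h₂) = 851.1 psf.
P₁ = ½(275.3+559.9)×6.1 = 2547; P₂ = ½(559.9+851.1)×10.1 = 7126; P_w = ½γ_w h₂² = 3183.
Total = 2547+7126+3183 = 12860 lb/ft.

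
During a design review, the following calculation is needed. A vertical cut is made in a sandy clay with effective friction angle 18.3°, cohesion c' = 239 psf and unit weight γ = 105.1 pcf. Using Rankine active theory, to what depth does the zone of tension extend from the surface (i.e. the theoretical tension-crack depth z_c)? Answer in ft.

K_a = tan²(45° − 18.3°/2) = 0.5221; √K_a = 0.7226.
The active pressure is zero where K_a γ z = 2c√K_a, so z_c = 2c/(γ√K_a) = 2×239/(105.1×0.7226) = 6.294 ft.

6.29 ft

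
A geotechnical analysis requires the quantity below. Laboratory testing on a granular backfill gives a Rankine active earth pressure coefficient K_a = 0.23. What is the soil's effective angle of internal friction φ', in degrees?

K_a = tan²(45° − φ/2) ⇒ 45° − φ/2 = arctan(√0.23) = 25.62°.
φ = 2(45° − 25.62°) = 38.76°.

38.8°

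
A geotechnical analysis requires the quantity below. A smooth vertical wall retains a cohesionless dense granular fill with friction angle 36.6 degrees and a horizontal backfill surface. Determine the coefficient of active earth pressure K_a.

0.253

K_a = tan²(45° − φ/2) = tan²(26.70°) = 0.2530.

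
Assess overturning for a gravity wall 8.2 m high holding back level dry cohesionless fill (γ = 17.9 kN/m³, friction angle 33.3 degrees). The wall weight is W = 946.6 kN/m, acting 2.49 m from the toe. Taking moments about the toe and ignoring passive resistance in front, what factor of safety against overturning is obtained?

K_a = tan²(45° − 33.3°/2) = 0.2911.
P_a = ½K_aγH² = 0.5×0.2911×17.9×8.2² = 175.2 kN/m, acting at H/3 = 2.733 m above the base.
Overturning moment M_o = P_a × H/3 = 175.2 × 2.733 = 478.9.
Resisting moment M_r = W × 2.49 = 946.6 × 2.49 = 2357.
FS_overturning = M_r/M_o = 2357/478.9 = 4.922.

4.92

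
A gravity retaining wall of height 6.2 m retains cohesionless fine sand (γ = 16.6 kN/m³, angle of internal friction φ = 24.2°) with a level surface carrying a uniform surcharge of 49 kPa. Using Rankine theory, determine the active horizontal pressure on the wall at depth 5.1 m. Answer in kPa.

K_a = (1 − sin φ)/(1 + sin φ) = 0.4185.
σ_v = γz + q = 16.6 × 5.1 + 49 = 133.7 kPa.
σ_h = K_a σ_v = 0.4185 × 133.7 = 55.94 kPa.

55.9 kPa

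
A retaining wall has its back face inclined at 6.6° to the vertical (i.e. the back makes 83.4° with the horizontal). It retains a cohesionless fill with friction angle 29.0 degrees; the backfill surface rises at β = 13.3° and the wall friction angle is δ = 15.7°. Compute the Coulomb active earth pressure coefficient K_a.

0.442

K_a = sin²(α+φ) / [sin²α · sin(α−δ) · (1 + √{sin(φ+δ)sin(φ−β) / (sin(α−δ)sin(α+β))})²].
With α = 83.4°, φ = 29.0°, δ = 15.7°, β = 13.3°: K_a = 0.4422.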